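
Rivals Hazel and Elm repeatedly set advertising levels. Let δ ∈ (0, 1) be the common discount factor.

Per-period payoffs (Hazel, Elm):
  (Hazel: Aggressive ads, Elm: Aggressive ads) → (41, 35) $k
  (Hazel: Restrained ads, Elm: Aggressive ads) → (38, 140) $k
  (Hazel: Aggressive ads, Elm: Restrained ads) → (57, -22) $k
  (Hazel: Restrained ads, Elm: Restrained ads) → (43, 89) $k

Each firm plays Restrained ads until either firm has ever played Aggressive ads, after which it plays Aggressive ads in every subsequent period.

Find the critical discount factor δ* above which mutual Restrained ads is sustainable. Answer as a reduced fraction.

For Hazel: deviation gain 57−43 = 14, per-period punishment loss 43−41 = 2. IC gives δ ≥ 14/16 = 7/8.
For Elm: gain 51, loss 54 per period, so δ ≥ 51/105 = 17/35.
The tighter constraint is Hazel's, so cooperation needs δ ≥ 7/8.

7/8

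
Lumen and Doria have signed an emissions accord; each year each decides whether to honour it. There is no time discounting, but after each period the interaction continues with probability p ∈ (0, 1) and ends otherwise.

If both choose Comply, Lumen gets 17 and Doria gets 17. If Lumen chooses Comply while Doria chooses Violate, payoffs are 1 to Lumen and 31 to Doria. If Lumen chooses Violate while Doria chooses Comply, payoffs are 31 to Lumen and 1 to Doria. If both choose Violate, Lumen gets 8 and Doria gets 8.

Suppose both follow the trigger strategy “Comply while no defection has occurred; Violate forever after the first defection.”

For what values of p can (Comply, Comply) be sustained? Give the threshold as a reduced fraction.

Expected cooperation value is 17 + p·17 + p²·17 + … = 17/(1−p); deviation gives 31 + p·8/(1−p).
17 ≥ 31(1−p) + 8p ⇒ 23p ≥ 14 ⇒ p ≥ 14/23.

14/23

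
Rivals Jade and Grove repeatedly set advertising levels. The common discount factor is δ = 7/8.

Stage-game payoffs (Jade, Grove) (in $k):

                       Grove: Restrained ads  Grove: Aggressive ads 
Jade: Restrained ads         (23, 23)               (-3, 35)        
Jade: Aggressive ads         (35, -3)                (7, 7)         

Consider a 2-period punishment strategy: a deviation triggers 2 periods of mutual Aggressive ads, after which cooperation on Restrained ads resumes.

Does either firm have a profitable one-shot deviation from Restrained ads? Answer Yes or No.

IC: δ+…+δ^2 ≥ (35−23)/(23−7) = 3/4.
At δ = 7/8: partial sum = 1.6406 ≥ 0.7500. Cooperation sustainable.

No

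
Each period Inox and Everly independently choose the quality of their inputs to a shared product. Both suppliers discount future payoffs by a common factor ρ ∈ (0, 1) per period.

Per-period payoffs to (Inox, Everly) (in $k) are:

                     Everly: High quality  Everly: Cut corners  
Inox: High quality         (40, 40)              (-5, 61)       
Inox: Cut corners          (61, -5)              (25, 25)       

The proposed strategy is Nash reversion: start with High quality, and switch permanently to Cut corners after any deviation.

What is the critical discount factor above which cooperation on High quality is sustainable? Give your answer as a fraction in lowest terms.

7/12

Cooperation forever yields 40 each period: 40/(1−ρ).
Deviating yields 61 once, then 25 forever: 61 + 25ρ/(1−ρ).
No profitable deviation requires 40/(1−ρ) ≥ 61 + 25ρ/(1−ρ).
Multiplying by (1−ρ): 40 ≥ 61(1−ρ) + 25ρ = 61 − 36ρ.
So 36ρ ≥ 21, i.e. ρ ≥ 21/36 = 7/12.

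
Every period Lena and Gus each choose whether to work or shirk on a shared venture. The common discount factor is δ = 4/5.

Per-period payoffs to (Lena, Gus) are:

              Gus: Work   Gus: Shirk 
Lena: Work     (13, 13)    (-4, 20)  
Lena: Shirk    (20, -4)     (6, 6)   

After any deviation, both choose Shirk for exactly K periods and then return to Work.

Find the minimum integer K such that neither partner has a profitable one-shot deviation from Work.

Need Σ_{k=1}^{K} δ^k ≥ (20−13)/(13−6) = 1.0000 at δ = 4/5.
At K = 1 the sum is 0.8000 < 1.0000; at K = 2 it is 1.4400 ≥ 1.0000.
So the minimum punishment length is K = 2.

2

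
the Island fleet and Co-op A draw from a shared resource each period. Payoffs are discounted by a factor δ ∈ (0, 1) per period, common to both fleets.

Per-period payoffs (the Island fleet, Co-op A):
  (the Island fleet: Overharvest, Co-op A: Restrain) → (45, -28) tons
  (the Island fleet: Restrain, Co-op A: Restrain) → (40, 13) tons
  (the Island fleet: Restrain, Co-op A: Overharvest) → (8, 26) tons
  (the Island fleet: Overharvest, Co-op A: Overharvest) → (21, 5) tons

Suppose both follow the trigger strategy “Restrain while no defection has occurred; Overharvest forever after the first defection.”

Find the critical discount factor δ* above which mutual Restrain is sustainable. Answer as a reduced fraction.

the Island fleet: cooperation gives 40 each period; deviation gives 45 once then 21 forever.
  40/(1−δ) ≥ 45 + 21δ/(1−δ) ⇒ δ ≥ 5/24.
Co-op A: cooperation gives 13 each period; deviation gives 26 once then 5 forever.
  δ ≥ 13/21.
Both must hold, so the binding constraint is Co-op A's: δ ≥ 13/21.

13/21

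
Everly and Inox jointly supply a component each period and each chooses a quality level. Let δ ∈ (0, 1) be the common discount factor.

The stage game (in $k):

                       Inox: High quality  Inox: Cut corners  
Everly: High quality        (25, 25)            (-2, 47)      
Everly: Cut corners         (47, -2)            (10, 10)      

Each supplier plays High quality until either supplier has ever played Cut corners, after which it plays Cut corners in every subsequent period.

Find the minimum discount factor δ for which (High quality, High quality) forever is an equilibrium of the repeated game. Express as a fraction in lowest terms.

22/37

25/(1−δ) ≥ 47 + 10δ/(1−δ)
25 ≥ 47 − 37δ
δ ≥ 22/37.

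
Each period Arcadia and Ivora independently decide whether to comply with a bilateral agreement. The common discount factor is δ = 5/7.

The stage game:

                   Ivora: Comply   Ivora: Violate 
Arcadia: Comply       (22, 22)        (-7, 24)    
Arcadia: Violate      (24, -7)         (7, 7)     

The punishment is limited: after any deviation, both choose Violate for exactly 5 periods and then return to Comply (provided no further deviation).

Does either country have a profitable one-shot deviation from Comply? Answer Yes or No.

Comparing payoff streams over the 6 periods until play realigns: cooperate → 22(1+δ+…+δ^5); deviate → 24 + 7(δ+…+δ^5).
Cooperation is sustained iff (22−7)(δ+…+δ^5) ≥ 24−22.
δ+…+δ^5 = 5/7·(1−(5/7)^5)/(1−5/7) = 2.0352, and (24−22)/(22−7) = 0.1333.
2.0352 ≥ 0.1333, so cooperation is sustainable.

No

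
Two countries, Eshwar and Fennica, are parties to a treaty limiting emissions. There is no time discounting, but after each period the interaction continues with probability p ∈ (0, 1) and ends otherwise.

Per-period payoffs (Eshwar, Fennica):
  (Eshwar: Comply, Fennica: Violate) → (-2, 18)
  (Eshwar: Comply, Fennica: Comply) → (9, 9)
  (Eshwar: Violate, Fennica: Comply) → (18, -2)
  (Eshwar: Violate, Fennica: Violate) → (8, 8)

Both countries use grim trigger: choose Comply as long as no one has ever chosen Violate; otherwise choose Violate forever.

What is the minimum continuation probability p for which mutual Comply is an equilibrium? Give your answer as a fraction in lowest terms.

With no time discounting, the continuation probability p plays the role of the discount factor.
Grim-trigger IC: 9/(1−p) ≥ 18 + 8p/(1−p) ⇒ p ≥ (18−9)/(18−8) = 9/10.

9/10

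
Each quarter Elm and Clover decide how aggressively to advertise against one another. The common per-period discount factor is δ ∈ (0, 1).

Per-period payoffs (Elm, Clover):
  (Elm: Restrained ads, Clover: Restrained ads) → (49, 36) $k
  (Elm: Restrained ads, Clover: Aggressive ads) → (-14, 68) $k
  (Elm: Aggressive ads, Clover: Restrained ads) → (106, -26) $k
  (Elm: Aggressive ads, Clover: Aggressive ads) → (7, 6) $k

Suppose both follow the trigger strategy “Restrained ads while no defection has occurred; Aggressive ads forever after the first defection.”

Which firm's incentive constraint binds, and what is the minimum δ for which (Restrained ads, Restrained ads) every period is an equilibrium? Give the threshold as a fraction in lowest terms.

Elm; δ ≥ 19/33

Elm's threshold: (106−49)/(106−7) = 19/33.
Clover's threshold: (68−36)/(68−6) = 16/31.
19/33 > 16/31, so Elm binds and δ* = 19/33.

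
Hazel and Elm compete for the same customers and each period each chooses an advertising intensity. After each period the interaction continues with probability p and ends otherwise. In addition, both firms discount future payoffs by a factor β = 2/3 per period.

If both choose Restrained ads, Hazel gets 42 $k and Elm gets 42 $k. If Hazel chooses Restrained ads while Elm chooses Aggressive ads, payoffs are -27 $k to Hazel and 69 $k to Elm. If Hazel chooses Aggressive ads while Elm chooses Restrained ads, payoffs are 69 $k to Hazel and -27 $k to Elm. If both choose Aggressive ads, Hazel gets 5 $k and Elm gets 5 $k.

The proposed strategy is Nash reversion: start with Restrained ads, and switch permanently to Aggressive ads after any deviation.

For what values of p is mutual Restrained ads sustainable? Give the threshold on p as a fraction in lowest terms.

81/128

Expected continuation weight on next period's payoff is β·p = 2/3·p, which plays the role of the discount factor.
Cooperation requires 2/3·p ≥ (69−42)/(69−5) = 27/64, hence p ≥ 81/128.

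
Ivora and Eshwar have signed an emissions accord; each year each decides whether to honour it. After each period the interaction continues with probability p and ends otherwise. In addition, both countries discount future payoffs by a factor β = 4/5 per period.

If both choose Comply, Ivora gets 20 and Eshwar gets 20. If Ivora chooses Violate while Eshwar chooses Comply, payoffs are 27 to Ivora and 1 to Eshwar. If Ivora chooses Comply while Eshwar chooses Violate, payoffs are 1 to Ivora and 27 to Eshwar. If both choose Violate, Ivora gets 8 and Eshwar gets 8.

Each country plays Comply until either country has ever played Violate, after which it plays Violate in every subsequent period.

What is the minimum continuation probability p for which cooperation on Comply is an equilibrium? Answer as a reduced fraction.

35/76

With continuation probability p and discount β, the effective per-period discount factor is βp.
Grim-trigger IC: βp ≥ (27−20)/(27−8) = 7/19.
So p ≥ (7/19)/(4/5) = 35/76.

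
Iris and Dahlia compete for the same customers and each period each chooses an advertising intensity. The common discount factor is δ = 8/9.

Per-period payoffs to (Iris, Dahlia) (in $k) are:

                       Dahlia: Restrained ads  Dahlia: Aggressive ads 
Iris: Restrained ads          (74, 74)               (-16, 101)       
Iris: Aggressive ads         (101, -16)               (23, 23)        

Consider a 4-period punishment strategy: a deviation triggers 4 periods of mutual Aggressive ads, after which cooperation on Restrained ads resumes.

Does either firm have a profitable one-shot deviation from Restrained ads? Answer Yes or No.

IC: δ+…+δ^4 ≥ (101−74)/(74−23) = 9/17.
At δ = 8/9: partial sum = 3.0056 ≥ 0.5294. Cooperation sustainable.

No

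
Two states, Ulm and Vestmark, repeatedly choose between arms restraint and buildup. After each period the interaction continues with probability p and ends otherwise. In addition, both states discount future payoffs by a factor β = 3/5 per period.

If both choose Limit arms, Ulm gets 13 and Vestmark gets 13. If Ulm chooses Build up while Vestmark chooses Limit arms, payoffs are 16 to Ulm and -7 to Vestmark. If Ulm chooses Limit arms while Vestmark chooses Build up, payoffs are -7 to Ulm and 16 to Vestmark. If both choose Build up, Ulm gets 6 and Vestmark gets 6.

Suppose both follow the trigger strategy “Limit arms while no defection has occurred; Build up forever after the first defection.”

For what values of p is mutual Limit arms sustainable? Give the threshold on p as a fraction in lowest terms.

1/2

Expected continuation weight on next period's payoff is β·p = 3/5·p, which plays the role of the discount factor.
Cooperation requires 3/5·p ≥ (16−13)/(16−6) = 3/10, hence p ≥ 1/2.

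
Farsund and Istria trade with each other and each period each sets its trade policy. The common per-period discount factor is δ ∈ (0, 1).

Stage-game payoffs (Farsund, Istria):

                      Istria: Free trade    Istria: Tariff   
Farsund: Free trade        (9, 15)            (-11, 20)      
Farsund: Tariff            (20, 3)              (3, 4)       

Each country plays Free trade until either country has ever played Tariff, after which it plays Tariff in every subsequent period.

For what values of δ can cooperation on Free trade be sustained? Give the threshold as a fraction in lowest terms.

11/17

Farsund's threshold: (20−9)/(20−3) = 11/17.
Istria's threshold: (20−15)/(20−4) = 5/16.
11/17 > 5/16, so Farsund binds and δ* = 11/17.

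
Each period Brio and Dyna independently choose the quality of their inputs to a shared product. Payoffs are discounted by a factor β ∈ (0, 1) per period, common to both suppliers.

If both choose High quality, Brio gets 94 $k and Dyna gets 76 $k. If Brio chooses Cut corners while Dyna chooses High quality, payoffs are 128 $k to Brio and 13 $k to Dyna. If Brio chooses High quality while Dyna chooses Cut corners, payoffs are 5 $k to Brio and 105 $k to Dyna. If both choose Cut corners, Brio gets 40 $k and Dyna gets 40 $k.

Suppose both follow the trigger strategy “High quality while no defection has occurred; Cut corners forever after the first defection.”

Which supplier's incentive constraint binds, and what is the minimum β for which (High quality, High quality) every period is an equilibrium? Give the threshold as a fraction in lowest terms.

For Brio: deviation gain 128−94 = 34, per-period punishment loss 94−40 = 54. IC gives β ≥ 34/88 = 17/44.
For Dyna: gain 29, loss 36 per period, so β ≥ 29/65.
The tighter constraint is Dyna's, so cooperation needs β ≥ 29/65.

Dyna; β ≥ 29/65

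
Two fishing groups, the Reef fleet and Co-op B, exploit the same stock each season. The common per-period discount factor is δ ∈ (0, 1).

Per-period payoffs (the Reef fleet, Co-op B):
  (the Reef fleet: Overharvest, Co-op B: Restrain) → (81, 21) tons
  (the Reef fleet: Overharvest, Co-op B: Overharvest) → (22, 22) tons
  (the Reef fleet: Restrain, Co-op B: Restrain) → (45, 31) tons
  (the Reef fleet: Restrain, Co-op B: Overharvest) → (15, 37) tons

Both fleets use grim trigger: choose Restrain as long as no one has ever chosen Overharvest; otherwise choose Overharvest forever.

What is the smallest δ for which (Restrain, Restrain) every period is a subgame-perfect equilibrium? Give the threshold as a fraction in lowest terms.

36/59

the Reef fleet: cooperation gives 45 each period; deviation gives 81 once then 22 forever.
  45/(1−δ) ≥ 81 + 22δ/(1−δ) ⇒ δ ≥ 36/59.
Co-op B: cooperation gives 31 each period; deviation gives 37 once then 22 forever.
  δ ≥ 6/15 = 2/5.
Both must hold, so the binding constraint is the Reef fleet's: δ ≥ 36/59.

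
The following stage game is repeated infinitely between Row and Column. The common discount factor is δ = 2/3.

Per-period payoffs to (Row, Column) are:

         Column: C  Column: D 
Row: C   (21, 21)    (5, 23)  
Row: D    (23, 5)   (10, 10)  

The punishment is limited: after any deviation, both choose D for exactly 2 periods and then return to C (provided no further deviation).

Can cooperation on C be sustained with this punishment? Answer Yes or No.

Yes

IC: δ+…+δ^2 ≥ (23−21)/(21−10) = 2/11.
At δ = 2/3: partial sum = 1.1111 ≥ 0.1818. Cooperation sustainable.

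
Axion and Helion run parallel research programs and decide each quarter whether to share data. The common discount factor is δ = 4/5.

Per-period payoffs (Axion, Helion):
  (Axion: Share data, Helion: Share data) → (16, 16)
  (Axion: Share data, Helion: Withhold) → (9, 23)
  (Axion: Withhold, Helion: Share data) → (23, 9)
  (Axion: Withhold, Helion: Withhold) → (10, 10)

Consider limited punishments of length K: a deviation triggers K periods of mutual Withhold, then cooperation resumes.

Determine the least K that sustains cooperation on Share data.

IC: δ(1−δ^K)/(1−δ) ≥ (23−16)/(16−10) = 7/6.
With δ = 4/5: need 1 − δ^K ≥ 7/6·(1−4/5)/(4/5), i.e. δ^K ≤ 0.7083.
Since (4/5)^1 = 0.8000 and (4/5)^2 = 0.6400, the smallest such K is 2.

2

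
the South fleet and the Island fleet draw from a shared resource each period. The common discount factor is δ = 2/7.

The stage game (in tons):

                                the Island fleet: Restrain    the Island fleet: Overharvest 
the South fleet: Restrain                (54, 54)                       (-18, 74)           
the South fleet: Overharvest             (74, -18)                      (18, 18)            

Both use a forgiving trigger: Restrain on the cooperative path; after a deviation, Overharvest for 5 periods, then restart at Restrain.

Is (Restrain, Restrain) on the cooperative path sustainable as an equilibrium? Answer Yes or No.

No

A one-shot deviation gives 74 now, then 18 for 5 periods, then back to 54.
Gain from deviating: (74−54) today; loss: (54−18) in each of the next 5 periods.
No-deviation condition: (54−18)(δ+…+δ^5) ≥ 74−54, i.e. δ+…+δ^5 ≥ 5/9.
At δ = 2/7: δ+…+δ^5 = 0.3992 < 0.5556.
So cooperation is not sustainable.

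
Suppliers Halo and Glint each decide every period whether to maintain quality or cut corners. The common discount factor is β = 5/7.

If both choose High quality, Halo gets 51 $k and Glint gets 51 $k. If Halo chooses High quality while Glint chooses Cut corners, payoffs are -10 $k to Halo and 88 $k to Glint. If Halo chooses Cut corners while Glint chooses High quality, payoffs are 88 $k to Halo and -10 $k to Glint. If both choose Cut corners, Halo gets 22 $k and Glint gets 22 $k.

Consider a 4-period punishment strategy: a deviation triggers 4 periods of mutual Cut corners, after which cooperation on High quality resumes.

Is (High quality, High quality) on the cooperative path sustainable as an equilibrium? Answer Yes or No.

Comparing payoff streams over the 5 periods until play realigns: cooperate → 51(1+β+…+β^4); deviate → 88 + 22(β+…+β^4).
Cooperation is sustained iff (51−22)(β+…+β^4) ≥ 88−51.
β+…+β^4 = 5/7·(1−(5/7)^4)/(1−5/7) = 1.8492, and (88−51)/(51−22) = 1.2759.
1.8492 ≥ 1.2759, so cooperation is sustainable.

Yes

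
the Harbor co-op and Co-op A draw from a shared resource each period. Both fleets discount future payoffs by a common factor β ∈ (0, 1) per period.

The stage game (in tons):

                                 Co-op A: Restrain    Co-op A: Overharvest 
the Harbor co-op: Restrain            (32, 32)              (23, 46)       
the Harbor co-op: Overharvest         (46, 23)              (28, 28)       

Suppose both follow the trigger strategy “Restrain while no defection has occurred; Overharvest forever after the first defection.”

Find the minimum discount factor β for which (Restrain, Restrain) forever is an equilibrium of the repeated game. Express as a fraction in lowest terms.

32/(1−β) ≥ 46 + 28β/(1−β)
32 ≥ 46 − 18β
β ≥ 14/18 = 7/9.

7/9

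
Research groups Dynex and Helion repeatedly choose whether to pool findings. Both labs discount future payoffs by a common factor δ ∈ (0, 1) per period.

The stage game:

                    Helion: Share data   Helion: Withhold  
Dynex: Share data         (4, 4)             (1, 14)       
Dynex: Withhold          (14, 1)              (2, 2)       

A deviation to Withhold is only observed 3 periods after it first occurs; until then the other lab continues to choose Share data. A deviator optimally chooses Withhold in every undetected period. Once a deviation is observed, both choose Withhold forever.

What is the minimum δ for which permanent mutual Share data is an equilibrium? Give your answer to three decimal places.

0.941

The best deviation is to choose Withhold for all 3 undetected periods, earning 14 each, then 2 forever once detected.
Deviation value: 14(1−δ^3)/(1−δ) + 2δ^3/(1−δ); cooperation value: 4/(1−δ).
IC: 4 ≥ 14(1−δ^3) + 2δ^3 = 14 − 12δ^3.
So δ^3 ≥ 10/12 = 5/6, giving δ ≥ (5/6)^(1/3) ≈ 0.941.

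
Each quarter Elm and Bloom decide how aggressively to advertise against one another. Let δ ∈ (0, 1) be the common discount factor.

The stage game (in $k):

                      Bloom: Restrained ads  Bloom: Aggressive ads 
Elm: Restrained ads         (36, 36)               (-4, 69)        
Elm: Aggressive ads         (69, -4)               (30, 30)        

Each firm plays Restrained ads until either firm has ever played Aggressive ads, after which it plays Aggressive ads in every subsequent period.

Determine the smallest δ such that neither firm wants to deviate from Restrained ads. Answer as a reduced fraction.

11/13

Under grim trigger the critical discount factor is (T−C)/(T−P) with T = 69, C = 36, P = 30.
δ* = (69−36)/(69−30) = 33/39 = 11/13.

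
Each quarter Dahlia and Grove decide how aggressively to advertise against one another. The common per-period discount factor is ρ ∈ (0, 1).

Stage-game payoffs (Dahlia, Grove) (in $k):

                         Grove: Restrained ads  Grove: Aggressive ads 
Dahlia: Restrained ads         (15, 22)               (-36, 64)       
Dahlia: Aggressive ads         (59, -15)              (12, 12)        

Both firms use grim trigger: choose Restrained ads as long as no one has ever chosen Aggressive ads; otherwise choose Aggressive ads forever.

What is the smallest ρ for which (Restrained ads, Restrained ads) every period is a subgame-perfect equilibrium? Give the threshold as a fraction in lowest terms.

44/47

For Dahlia: deviation gain 59−15 = 44, per-period punishment loss 15−12 = 3. IC gives ρ ≥ 44/47.
For Grove: gain 42, loss 10 per period, so ρ ≥ 42/52 = 21/26.
The tighter constraint is Dahlia's, so cooperation needs ρ ≥ 44/47.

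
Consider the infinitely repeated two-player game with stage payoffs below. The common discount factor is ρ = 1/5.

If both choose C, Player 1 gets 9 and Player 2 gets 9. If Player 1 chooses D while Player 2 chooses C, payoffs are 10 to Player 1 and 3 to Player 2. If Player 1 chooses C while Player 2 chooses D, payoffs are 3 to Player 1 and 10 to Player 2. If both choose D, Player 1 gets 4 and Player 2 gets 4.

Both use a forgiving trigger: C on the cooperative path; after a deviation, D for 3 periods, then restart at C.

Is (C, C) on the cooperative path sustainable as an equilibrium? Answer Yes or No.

IC: ρ+…+ρ^3 ≥ (10−9)/(9−4) = 1/5.
At ρ = 1/5: partial sum = 0.2480 ≥ 0.2000. Cooperation sustainable.

Yes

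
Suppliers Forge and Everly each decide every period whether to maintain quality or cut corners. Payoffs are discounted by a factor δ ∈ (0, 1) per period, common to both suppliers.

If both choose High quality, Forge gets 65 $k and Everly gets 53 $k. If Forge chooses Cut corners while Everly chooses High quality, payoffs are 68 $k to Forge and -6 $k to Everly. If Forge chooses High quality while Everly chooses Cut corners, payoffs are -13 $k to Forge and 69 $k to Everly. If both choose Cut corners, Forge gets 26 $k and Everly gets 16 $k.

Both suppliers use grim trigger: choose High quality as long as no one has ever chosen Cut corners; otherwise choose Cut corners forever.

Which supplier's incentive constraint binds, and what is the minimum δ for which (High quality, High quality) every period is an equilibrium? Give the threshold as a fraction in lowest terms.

Everly; δ ≥ 16/53

For Forge: deviation gain 68−65 = 3, per-period punishment loss 65−26 = 39. IC gives δ ≥ 3/42 = 1/14.
For Everly: gain 16, loss 37 per period, so δ ≥ 16/53.
The tighter constraint is Everly's, so cooperation needs δ ≥ 16/53.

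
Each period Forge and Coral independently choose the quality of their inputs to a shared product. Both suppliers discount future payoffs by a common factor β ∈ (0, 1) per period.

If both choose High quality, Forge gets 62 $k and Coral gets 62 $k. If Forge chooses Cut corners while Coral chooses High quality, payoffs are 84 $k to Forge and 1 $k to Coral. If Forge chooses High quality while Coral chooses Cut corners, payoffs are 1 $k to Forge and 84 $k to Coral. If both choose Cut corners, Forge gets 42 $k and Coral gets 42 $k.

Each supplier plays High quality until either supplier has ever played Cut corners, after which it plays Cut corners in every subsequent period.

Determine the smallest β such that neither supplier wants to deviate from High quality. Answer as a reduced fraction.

62/(1−β) ≥ 84 + 42β/(1−β)
62 ≥ 84 − 42β
β ≥ 22/42 = 11/21.

11/21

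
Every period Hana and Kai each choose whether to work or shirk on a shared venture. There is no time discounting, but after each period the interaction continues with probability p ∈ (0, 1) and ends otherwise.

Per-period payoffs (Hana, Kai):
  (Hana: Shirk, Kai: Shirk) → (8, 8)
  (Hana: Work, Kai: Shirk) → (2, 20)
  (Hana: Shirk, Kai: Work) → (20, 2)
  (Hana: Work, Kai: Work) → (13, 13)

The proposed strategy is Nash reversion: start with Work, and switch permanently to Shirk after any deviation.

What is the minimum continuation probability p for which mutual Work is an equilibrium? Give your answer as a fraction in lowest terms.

7/12

With no time discounting, the continuation probability p plays the role of the discount factor.
Grim-trigger IC: 13/(1−p) ≥ 20 + 8p/(1−p) ⇒ p ≥ (20−13)/(20−8) = 7/12.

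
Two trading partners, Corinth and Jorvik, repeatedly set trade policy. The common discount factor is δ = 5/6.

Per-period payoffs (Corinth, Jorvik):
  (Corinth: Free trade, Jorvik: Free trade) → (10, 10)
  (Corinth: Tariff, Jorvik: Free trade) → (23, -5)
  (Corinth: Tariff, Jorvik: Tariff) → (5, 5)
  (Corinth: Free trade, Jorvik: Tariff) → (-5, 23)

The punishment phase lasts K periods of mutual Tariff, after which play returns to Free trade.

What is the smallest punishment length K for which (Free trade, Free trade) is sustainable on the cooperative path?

5

Need Σ_{k=1}^{K} δ^k ≥ (23−10)/(10−5) = 2.6000 at δ = 5/6.
At K = 4 the sum is 2.5887 < 2.6000; at K = 5 it is 2.9906 ≥ 2.6000.
So the minimum punishment length is K = 5.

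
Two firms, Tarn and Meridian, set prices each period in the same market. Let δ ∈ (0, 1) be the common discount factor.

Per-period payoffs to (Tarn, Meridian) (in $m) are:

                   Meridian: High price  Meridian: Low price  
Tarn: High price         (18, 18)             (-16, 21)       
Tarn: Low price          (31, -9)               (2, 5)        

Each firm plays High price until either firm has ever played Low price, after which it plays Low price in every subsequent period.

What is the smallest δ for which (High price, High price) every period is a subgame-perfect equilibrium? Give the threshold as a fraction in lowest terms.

Tarn: cooperation gives 18 each period; deviation gives 31 once then 2 forever.
  18/(1−δ) ≥ 31 + 2δ/(1−δ) ⇒ δ ≥ 13/29.
Meridian: cooperation gives 18 each period; deviation gives 21 once then 5 forever.
  δ ≥ 3/16.
Both must hold, so the binding constraint is Tarn's: δ ≥ 13/29.

13/29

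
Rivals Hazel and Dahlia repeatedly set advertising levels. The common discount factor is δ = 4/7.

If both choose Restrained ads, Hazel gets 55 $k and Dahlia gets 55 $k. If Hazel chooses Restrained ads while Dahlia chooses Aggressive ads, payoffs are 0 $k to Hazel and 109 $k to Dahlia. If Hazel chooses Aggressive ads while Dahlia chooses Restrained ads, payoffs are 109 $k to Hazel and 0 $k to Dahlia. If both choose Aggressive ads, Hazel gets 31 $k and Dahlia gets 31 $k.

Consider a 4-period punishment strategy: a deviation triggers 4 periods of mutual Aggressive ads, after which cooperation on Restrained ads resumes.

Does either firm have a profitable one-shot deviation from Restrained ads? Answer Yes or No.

Yes

IC: δ+…+δ^4 ≥ (109−55)/(55−31) = 9/4.
At δ = 4/7: partial sum = 1.1912 < 2.2500. Cooperation not sustainable.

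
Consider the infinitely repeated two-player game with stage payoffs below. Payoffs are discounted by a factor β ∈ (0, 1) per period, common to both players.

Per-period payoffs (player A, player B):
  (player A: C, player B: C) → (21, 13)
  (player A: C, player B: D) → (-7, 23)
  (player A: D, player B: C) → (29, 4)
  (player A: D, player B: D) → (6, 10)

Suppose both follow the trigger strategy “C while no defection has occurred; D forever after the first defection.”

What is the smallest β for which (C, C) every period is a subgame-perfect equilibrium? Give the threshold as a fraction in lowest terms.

player A: cooperation gives 21 each period; deviation gives 29 once then 6 forever.
  21/(1−β) ≥ 29 + 6β/(1−β) ⇒ β ≥ 8/23.
player B: cooperation gives 13 each period; deviation gives 23 once then 10 forever.
  β ≥ 10/13.
Both must hold, so the binding constraint is player B's: β ≥ 10/13.

10/13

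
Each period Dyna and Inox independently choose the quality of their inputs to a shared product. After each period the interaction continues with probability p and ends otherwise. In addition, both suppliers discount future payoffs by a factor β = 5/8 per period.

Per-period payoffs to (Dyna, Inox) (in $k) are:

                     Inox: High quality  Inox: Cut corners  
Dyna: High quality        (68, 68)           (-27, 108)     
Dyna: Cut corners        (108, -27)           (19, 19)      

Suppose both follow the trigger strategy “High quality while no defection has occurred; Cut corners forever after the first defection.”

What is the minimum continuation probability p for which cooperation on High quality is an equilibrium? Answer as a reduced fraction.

64/89

Expected continuation weight on next period's payoff is β·p = 5/8·p, which plays the role of the discount factor.
Cooperation requires 5/8·p ≥ (108−68)/(108−19) = 40/89, hence p ≥ 64/89.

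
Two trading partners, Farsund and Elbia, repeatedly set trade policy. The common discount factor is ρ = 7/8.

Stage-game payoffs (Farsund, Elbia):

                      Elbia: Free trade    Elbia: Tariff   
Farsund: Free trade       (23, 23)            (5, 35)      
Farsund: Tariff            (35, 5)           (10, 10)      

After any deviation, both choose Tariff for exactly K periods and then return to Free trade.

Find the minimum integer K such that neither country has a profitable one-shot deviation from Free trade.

IC: ρ(1−ρ^K)/(1−ρ) ≥ (35−23)/(23−10) = 12/13.
With ρ = 7/8: need 1 − ρ^K ≥ 12/13·(1−7/8)/(7/8), i.e. ρ^K ≤ 0.8681.
Since (7/8)^1 = 0.8750 and (7/8)^2 = 0.7656, the smallest such K is 2.

2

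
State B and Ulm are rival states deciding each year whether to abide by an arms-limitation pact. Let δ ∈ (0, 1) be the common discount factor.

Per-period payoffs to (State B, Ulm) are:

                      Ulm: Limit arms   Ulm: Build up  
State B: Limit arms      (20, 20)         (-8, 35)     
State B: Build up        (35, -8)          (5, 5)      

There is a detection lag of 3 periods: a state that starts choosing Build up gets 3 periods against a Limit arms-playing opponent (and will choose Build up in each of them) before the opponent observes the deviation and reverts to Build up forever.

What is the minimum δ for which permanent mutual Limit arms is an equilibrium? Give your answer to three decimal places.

A deviator earns 35 for 3 periods, then 5 forever; cooperating earns 20 forever. Multiplying the IC by (1−δ):
20 ≥ 35(1−δ^3) + 5δ^3, so 30·δ^3 ≥ 15 and δ^3 ≥ 1/2.
δ ≥ (1/2)^(1/3) ≈ 0.794.

0.794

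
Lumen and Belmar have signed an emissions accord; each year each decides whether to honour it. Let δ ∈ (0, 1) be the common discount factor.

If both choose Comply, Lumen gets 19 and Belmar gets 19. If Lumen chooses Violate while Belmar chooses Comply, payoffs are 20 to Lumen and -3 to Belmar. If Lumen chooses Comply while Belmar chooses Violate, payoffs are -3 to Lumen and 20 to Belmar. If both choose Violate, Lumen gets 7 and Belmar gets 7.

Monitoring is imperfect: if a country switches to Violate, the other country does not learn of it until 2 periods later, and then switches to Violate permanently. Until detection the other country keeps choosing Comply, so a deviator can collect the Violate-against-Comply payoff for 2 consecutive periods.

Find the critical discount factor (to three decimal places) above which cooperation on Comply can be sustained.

0.277

A deviator earns 20 for 2 periods, then 7 forever; cooperating earns 19 forever. Multiplying the IC by (1−δ):
19 ≥ 20(1−δ^2) + 7δ^2, so 13·δ^2 ≥ 1 and δ^2 ≥ 1/13.
δ ≥ (1/13)^(1/2) ≈ 0.277.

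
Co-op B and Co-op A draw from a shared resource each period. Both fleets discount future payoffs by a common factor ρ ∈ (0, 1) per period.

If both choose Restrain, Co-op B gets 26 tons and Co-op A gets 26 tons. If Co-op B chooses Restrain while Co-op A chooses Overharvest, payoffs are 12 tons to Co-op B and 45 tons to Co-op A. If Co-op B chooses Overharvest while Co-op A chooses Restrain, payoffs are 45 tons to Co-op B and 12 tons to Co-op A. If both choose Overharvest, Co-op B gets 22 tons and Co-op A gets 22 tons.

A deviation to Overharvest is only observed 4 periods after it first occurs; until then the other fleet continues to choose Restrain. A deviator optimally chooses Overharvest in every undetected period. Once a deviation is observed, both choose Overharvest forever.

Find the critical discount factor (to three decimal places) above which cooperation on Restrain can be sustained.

The best deviation is to choose Overharvest for all 4 undetected periods, earning 45 each, then 22 forever once detected.
Deviation value: 45(1−ρ^4)/(1−ρ) + 22ρ^4/(1−ρ); cooperation value: 26/(1−ρ).
IC: 26 ≥ 45(1−ρ^4) + 22ρ^4 = 45 − 23ρ^4.
So ρ^4 ≥ 19/23, giving ρ ≥ (19/23)^(1/4) ≈ 0.953.

0.953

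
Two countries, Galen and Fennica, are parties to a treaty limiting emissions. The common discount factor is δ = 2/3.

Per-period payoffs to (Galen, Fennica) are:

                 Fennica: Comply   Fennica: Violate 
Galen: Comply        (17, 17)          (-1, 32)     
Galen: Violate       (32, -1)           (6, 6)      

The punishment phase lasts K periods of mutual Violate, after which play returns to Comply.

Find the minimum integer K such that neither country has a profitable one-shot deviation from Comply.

3

No profitable deviation requires (17−6)(δ+…+δ^K) ≥ 32−17, i.e. δ+…+δ^K ≥ 15/11 ≈ 1.3636.
With δ = 2/3, the partial sums are K=1: 0.6667, K=2: 1.1111, K=3: 1.4074.
K = 3 is the first length at which the sum reaches 1.3636.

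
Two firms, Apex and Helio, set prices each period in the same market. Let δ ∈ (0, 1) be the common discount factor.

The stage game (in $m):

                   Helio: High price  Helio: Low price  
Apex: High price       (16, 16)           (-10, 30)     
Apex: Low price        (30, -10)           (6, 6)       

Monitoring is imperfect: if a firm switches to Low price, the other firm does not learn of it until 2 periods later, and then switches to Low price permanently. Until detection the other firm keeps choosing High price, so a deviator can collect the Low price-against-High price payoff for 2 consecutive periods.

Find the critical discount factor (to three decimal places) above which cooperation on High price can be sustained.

A deviator earns 30 for 2 periods, then 6 forever; cooperating earns 16 forever. Multiplying the IC by (1−δ):
16 ≥ 30(1−δ^2) + 6δ^2, so 24·δ^2 ≥ 14 and δ^2 ≥ 7/12.
δ ≥ (7/12)^(1/2) ≈ 0.764.

0.764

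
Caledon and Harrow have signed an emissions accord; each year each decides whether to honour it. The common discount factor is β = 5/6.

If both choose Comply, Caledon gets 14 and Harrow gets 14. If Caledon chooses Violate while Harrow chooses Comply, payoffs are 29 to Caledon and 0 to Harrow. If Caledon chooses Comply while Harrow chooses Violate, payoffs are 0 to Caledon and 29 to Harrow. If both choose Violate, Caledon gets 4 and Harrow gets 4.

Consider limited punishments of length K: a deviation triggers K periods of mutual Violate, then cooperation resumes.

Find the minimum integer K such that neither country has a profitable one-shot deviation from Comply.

No profitable deviation requires (14−4)(β+…+β^K) ≥ 29−14, i.e. β+…+β^K ≥ 3/2 ≈ 1.5000.
With β = 5/6, the partial sums are K=1: 0.8333, K=2: 1.5278.
K = 2 is the first length at which the sum reaches 1.5000.

2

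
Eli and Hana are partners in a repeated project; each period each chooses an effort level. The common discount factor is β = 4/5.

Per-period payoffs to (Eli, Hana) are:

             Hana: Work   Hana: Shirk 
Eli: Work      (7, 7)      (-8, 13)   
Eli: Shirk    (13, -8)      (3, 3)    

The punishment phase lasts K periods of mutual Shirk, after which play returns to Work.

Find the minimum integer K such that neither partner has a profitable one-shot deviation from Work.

3

No profitable deviation requires (7−3)(β+…+β^K) ≥ 13−7, i.e. β+…+β^K ≥ 3/2 ≈ 1.5000.
With β = 4/5, the partial sums are K=1: 0.8000, K=2: 1.4400, K=3: 1.9520.
K = 3 is the first length at which the sum reaches 1.5000.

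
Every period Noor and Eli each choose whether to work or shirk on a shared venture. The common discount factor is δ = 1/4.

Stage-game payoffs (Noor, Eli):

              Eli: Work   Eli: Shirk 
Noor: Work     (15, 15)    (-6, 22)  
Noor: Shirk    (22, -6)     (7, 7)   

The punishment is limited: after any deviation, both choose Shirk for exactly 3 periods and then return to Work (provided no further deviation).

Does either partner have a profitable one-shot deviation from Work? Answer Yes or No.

Yes

Comparing payoff streams over the 4 periods until play realigns: cooperate → 15(1+δ+…+δ^3); deviate → 22 + 7(δ+…+δ^3).
Cooperation is sustained iff (15−7)(δ+…+δ^3) ≥ 22−15.
δ+…+δ^3 = 1/4·(1−(1/4)^3)/(1−1/4) = 0.3281, and (22−15)/(15−7) = 0.8750.
0.3281 < 0.8750, so cooperation is not sustainable.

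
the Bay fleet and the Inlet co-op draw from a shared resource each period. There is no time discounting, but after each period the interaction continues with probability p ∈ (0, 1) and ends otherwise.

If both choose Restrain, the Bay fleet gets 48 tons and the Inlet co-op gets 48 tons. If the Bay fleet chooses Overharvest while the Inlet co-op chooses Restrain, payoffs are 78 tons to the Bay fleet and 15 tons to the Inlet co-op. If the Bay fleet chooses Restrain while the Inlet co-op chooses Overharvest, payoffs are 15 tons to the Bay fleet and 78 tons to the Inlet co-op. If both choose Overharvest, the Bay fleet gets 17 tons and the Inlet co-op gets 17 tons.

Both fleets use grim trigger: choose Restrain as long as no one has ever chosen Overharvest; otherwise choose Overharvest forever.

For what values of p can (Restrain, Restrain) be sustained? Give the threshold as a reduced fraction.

With no time discounting, the continuation probability p plays the role of the discount factor.
Grim-trigger IC: 48/(1−p) ≥ 78 + 17p/(1−p) ⇒ p ≥ (78−48)/(78−17) = 30/61.

30/61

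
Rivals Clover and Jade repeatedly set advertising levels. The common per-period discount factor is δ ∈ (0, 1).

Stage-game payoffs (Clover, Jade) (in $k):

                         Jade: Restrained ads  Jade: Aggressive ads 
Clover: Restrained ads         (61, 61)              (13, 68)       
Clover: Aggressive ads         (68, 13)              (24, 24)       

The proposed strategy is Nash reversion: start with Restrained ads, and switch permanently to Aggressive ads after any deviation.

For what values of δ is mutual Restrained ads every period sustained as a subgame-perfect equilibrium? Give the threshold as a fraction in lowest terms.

7/44

61/(1−δ) ≥ 68 + 24δ/(1−δ)
61 ≥ 68 − 44δ
δ ≥ 7/44.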